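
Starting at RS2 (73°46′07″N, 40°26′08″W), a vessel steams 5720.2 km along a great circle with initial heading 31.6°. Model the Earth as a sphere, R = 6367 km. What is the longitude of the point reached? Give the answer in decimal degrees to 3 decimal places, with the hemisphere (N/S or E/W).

RS2: φ = +73.76861°, λ = -40.43556°
δ = d/R = 5720.2/6367 = 0.898414 rad
φ₂ = arcsin(sin φ₁ cos δ + cos φ₁ sin δ cos θ)
   = arcsin(0.96014·0.62285 + 0.27952·0.78234·0.85173) = 51.65402°
λ₂ = λ₁ + atan2(sin θ sin δ cos φ₁, cos δ − sin φ₁ sin φ₂) = 98.20733°

98.207°E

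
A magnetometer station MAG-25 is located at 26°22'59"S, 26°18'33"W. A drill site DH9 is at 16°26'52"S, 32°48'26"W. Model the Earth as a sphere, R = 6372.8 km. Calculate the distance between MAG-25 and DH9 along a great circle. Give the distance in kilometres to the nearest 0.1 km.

1293.1 km

MAG-25: φ = -26.38306°, λ = -26.30917°
DH9: φ = -16.44778°, λ = -32.80722°
Δφ = 9.9353°,  Δλ = -6.4981°
a = sin²(Δφ/2) + cos φ₁ cos φ₂ sin²(Δλ/2) = 0.010258
c = 2·arcsin(√a) = 0.202913 rad = 11.6261°
d = R·c = 6372.8 × 0.202913 = 1293.1 km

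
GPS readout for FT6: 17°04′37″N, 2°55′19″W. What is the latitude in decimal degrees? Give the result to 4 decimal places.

17.0769°N

17° + 4′/60 + 37″/3600 = 17 + 0.06667 + 0.01028 = 17.0769°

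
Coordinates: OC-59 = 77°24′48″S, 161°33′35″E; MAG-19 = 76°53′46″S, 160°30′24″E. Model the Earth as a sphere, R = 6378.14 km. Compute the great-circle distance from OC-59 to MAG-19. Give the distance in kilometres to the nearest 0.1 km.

63.2 km

OC-59: φ = -77.41333°, λ = +161.55972°
MAG-19: φ = -76.89611°, λ = +160.50667°
Δφ = 0.5172°,  Δλ = -1.0531°
a = sin²(Δφ/2) + cos φ₁ cos φ₂ sin²(Δλ/2) = 0.000025
c = 2·arcsin(√a) = 0.009909 rad = 0.5677°
d = R·c = 6378.14 × 0.009909 = 63.2 km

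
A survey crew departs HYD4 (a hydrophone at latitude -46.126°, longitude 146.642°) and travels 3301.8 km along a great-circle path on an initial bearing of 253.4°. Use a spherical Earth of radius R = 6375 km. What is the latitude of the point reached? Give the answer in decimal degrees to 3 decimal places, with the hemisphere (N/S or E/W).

46.415°S

δ = d/R = 3301.8/6375 = 0.517929 rad
φ₂ = arcsin(sin φ₁ cos δ + cos φ₁ sin δ cos θ)
   = arcsin(-0.72087·0.86885 + 0.69307·0.49508·-0.28569) = -46.41475°
λ₂ = λ₁ + atan2(sin θ sin δ cos φ₁, cos δ − sin φ₁ sin φ₂) = 103.15644°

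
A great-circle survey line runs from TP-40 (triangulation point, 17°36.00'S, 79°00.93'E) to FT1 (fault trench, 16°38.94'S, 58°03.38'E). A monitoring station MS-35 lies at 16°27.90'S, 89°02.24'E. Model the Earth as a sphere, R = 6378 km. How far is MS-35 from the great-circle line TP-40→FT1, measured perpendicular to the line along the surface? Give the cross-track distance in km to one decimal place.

TP-40: φ = -17.60000°, λ = +79.01550°
FT1: φ = -16.64900°, λ = +58.05633°
MS-35: φ = -16.46500°, λ = +89.03733°
δ₁₃ = central angle TP-40→MS-35 = 0.168389 rad  (haversine)
θ₁₃ = bearing TP-40→MS-35 = 84.733°,  θ₁₂ = bearing TP-40→FT1 = 269.570°
dₓₜ = R·arcsin(sin δ₁₃ · sin(θ₁₃ − θ₁₂)) = 6378·arcsin(0.16759·sin(-184.837°)) = 90.135 km
|dₓₜ| = 90.135 km

90.1 km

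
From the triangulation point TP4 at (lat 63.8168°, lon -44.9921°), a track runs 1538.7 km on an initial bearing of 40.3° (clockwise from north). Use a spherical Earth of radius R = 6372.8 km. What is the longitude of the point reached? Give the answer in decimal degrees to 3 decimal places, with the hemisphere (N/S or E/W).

δ = d/R = 1538.7/6372.8 = 0.241448 rad
φ₂ = arcsin(sin φ₁ cos δ + cos φ₁ sin δ cos θ)
   = arcsin(0.89739·0.97099 + 0.44124·0.23911·0.76267) = 72.14255°
λ₂ = λ₁ + atan2(sin θ sin δ cos φ₁, cos δ − sin φ₁ sin φ₂) = -14.70510°

14.705°W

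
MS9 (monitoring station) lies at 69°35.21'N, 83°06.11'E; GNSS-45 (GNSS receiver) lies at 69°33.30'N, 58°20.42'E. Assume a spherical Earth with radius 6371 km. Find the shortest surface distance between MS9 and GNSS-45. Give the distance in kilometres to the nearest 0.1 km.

954.5 km

MS9: φ = +69.58683°, λ = +83.10183°
GNSS-45: φ = +69.55500°, λ = +58.34033°
Δφ = -0.0318°,  Δλ = -24.7615°
a = sin²(Δφ/2) + cos φ₁ cos φ₂ sin²(Δλ/2) = 0.005601
c = 2·arcsin(√a) = 0.149818 rad = 8.5839°
d = R·c = 6371 × 0.149818 = 954.5 km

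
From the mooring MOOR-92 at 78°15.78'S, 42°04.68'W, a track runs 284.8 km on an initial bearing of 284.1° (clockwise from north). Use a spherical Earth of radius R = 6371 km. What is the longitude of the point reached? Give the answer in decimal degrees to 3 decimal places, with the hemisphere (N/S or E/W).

MOOR-92: φ = -78.26300°, λ = -42.07800°
δ = d/R = 284.8/6371 = 0.044703 rad
φ₂ = arcsin(sin φ₁ cos δ + cos φ₁ sin δ cos θ)
   = arcsin(-0.97909·0.99900 + 0.20342·0.04469·0.24362) = -77.39534°
λ₂ = λ₁ + atan2(sin θ sin δ cos φ₁, cos δ − sin φ₁ sin φ₂) = -53.53372°

53.534°W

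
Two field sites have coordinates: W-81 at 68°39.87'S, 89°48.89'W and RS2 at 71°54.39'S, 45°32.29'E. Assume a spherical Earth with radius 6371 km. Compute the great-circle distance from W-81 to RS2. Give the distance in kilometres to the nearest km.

W-81: φ = -68.66450°, λ = -89.81483°
RS2: φ = -71.90650°, λ = +45.53817°
Δφ = -3.2420°,  Δλ = 135.3530°
a = sin²(Δφ/2) + cos φ₁ cos φ₂ sin²(Δλ/2) = 0.097492
c = 2·arcsin(√a) = 0.635093 rad = 36.3881°
d = R·c = 6371 × 0.635093 = 4046.2 km

4046 km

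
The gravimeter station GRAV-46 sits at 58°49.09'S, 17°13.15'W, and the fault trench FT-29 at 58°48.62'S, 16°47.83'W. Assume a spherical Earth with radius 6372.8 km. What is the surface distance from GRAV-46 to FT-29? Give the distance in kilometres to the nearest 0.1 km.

24.3 km

GRAV-46: φ = -58.81817°, λ = -17.21917°
FT-29: φ = -58.81033°, λ = -16.79717°
Δφ = 0.0078°,  Δλ = 0.4220°
a = sin²(Δφ/2) + cos φ₁ cos φ₂ sin²(Δλ/2) = 0.000004
c = 2·arcsin(√a) = 0.003816 rad = 0.2187°
d = R·c = 6372.8 × 0.003816 = 24.3 km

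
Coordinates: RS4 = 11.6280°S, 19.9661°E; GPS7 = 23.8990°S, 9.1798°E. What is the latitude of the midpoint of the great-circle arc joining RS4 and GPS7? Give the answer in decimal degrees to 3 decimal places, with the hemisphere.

Bx = cos φ₂ cos Δλ = 0.898108,  By = cos φ₂ sin Δλ = -0.171101
φₘ = atan2(sin φ₁ + sin φ₂, √((cos φ₁ + Bx)² + By²)) = -17.83740°
λₘ = λ₁ + atan2(By, cos φ₁ + Bx) = 14.75923°

17.837°S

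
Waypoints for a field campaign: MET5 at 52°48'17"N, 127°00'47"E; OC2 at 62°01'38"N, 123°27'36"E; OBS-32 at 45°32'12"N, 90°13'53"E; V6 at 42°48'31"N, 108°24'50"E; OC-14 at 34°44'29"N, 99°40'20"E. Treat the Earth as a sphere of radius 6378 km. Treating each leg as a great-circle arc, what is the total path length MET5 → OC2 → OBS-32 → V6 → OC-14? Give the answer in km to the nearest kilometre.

MET5: φ = +52.80472°, λ = +127.01306°
OC2: φ = +62.02722°, λ = +123.46000°
OBS-32: φ = +45.53667°, λ = +90.23139°
V6: φ = +42.80861°, λ = +108.41389°
OC-14: φ = +34.74139°, λ = +99.67222°
MET5→OC2: c = 0.164329 rad, d = 1048.09 km
OC2→OBS-32: c = 0.439074 rad, d = 2800.41 km
OBS-32→V6: c = 0.232003 rad, d = 1479.72 km
V6→OC-14: c = 0.184101 rad, d = 1174.20 km
Total = 1048.09 + 2800.41 + 1479.72 + 1174.20 = 6502.42 km

6502 km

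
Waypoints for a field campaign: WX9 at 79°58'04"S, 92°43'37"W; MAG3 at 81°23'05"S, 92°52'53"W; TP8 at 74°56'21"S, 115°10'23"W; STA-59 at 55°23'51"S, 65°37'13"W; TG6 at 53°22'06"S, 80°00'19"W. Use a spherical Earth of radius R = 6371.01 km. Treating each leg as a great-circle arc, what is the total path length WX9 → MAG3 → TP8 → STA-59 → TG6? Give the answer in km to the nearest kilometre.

4989 km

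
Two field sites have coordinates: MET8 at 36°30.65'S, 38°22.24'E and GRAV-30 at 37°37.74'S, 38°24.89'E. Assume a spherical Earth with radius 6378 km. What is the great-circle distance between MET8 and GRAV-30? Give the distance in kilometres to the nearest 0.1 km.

124.5 km

MET8: φ = -36.51083°, λ = +38.37067°
GRAV-30: φ = -37.62900°, λ = +38.41483°
Δφ = -1.1182°,  Δλ = 0.0442°
a = sin²(Δφ/2) + cos φ₁ cos φ₂ sin²(Δλ/2) = 0.000095
c = 2·arcsin(√a) = 0.019525 rad = 1.1187°
d = R·c = 6378 × 0.019525 = 124.5 km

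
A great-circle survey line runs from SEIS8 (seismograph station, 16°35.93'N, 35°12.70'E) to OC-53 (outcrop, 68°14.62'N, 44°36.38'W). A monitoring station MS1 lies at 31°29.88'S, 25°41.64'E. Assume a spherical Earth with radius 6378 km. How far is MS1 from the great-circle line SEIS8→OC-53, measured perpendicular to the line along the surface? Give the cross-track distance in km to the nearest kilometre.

SEIS8: φ = +16.59883°, λ = +35.21167°
OC-53: φ = +68.24367°, λ = -44.60633°
MS1: φ = -31.49800°, λ = +25.69400°
δ₁₃ = central angle SEIS8→MS1 = 0.854460 rad  (haversine)
θ₁₃ = bearing SEIS8→MS1 = 190.774°,  θ₁₂ = bearing SEIS8→OC-53 = 337.282°
dₓₜ = R·arcsin(sin δ₁₃ · sin(θ₁₃ − θ₁₂)) = 6378·arcsin(0.75422·sin(-146.508°)) = -2737.808 km
|dₓₜ| = 2737.808 km

2738 km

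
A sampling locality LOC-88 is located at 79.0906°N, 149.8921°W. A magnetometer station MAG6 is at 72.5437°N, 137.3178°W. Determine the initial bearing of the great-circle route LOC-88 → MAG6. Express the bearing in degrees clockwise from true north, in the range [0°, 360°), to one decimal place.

148.6°

Δλ = 12.5743°
y = sin Δλ · cos φ₂ = 0.065307
x = cos φ₁ sin φ₂ − sin φ₁ cos φ₂ cos Δλ = -0.106951
θ = atan2(y, x) = 148.5908° → 148.5908° (mod 360°)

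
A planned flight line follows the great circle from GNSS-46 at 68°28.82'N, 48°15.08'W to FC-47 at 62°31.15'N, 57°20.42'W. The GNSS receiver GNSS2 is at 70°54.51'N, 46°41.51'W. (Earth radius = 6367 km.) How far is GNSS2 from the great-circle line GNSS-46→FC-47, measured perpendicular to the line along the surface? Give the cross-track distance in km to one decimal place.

GNSS-46: φ = +68.48033°, λ = -48.25133°
FC-47: φ = +62.51917°, λ = -57.34033°
GNSS2: φ = +70.90850°, λ = -46.69183°
δ₁₃ = central angle GNSS-46→GNSS2 = 0.043416 rad  (haversine)
θ₁₃ = bearing GNSS-46→GNSS2 = 11.835°,  θ₁₂ = bearing GNSS-46→FC-47 = 216.513°
dₓₜ = R·arcsin(sin δ₁₃ · sin(θ₁₃ − θ₁₂)) = 6367·arcsin(0.04340·sin(-204.678°)) = 115.385 km
|dₓₜ| = 115.385 km

115.4 km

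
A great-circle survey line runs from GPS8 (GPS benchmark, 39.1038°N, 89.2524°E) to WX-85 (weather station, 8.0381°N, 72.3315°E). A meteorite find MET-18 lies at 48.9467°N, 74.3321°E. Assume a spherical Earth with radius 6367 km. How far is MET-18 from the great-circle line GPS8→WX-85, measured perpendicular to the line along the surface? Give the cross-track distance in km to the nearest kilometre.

δ₁₃ = central angle GPS8→MET-18 = 0.253274 rad  (haversine)
θ₁₃ = bearing GPS8→MET-18 = 317.558°,  θ₁₂ = bearing GPS8→WX-85 = 210.514°
dₓₜ = R·arcsin(sin δ₁₃ · sin(θ₁₃ − θ₁₂)) = 6367·arcsin(0.25057·sin(107.044°)) = 1540.320 km
|dₓₜ| = 1540.320 km

1540 km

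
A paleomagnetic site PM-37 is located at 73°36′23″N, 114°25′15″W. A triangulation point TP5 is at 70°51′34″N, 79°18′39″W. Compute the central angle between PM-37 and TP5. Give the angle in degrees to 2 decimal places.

10.88°

PM-37: φ = +73.60639°, λ = -114.42083°
TP5: φ = +70.85944°, λ = -79.31083°
Δφ = -2.7469°,  Δλ = 35.1100°
a = sin²(Δφ/2) + cos φ₁ cos φ₂ sin²(Δλ/2) = 0.008993
c = 2·arcsin(√a) = 0.189953 rad = 10.8835°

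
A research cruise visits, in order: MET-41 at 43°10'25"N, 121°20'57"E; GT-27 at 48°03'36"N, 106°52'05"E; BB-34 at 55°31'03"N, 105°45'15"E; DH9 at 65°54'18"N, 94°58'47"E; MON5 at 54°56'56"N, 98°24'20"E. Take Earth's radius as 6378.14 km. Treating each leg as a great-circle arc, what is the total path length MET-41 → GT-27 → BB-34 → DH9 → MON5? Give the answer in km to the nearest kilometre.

MET-41: φ = +43.17361°, λ = +121.34917°
GT-27: φ = +48.06000°, λ = +106.86806°
BB-34: φ = +55.51750°, λ = +105.75417°
DH9: φ = +65.90500°, λ = +94.97972°
MON5: φ = +54.94889°, λ = +98.40556°
MET-41→GT-27: c = 0.195862 rad, d = 1249.23 km
GT-27→BB-34: c = 0.130708 rad, d = 833.67 km
BB-34→DH9: c = 0.202653 rad, d = 1292.55 km
DH9→MON5: c = 0.193412 rad, d = 1233.61 km
Total = 1249.23 + 833.67 + 1292.55 + 1233.61 = 4609.06 km

4609 km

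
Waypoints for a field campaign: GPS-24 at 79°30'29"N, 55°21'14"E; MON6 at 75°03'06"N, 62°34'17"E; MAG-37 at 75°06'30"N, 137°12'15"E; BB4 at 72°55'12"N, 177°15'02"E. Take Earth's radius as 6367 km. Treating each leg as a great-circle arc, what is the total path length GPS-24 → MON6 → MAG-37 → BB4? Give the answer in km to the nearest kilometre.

GPS-24: φ = +79.50806°, λ = +55.35389°
MON6: φ = +75.05167°, λ = +62.57139°
MAG-37: φ = +75.10833°, λ = +137.20417°
BB4: φ = +72.92000°, λ = +177.25056°
GPS-24→MON6: c = 0.082430 rad, d = 524.83 km
MON6→MAG-37: c = 0.313448 rad, d = 1995.72 km
MAG-37→BB4: c = 0.192273 rad, d = 1224.20 km
Total = 524.83 + 1995.72 + 1224.20 = 3744.76 km

3745 km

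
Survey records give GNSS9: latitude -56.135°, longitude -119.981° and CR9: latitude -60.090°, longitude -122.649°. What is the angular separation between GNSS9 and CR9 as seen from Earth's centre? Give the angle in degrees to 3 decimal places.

Δφ = -3.9550°,  Δλ = -2.6680°
a = sin²(Δφ/2) + cos φ₁ cos φ₂ sin²(Δλ/2) = 0.001341
c = 2·arcsin(√a) = 0.073265 rad = 4.1978°

4.198°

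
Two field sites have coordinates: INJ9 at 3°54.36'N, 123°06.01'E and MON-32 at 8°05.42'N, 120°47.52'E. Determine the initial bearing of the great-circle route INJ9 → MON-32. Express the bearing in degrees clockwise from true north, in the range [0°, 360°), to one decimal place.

INJ9: φ = +3.90600°, λ = +123.10017°
MON-32: φ = +8.09033°, λ = +120.79200°
Δλ = -2.3082°
y = sin Δλ · cos φ₂ = -0.039873
x = cos φ₁ sin φ₂ − sin φ₁ cos φ₂ cos Δλ = 0.073020
θ = atan2(y, x) = -28.6372° → 331.3628° (mod 360°)

331.4°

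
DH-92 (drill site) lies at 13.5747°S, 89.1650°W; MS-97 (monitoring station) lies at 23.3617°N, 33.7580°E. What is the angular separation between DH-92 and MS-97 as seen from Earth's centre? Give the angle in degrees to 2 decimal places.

Δφ = 36.9364°,  Δλ = 122.9230°
a = sin²(Δφ/2) + cos φ₁ cos φ₂ sin²(Δλ/2) = 0.789044
c = 2·arcsin(√a) = 2.187179 rad = 125.3161°

125.32°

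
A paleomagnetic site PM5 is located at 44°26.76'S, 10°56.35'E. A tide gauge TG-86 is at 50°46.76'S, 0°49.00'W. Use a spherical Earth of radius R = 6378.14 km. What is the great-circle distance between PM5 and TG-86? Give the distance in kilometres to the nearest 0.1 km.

PM5: φ = -44.44600°, λ = +10.93917°
TG-86: φ = -50.77933°, λ = -0.81667°
Δφ = -6.3333°,  Δλ = -11.7558°
a = sin²(Δφ/2) + cos φ₁ cos φ₂ sin²(Δλ/2) = 0.007786
c = 2·arcsin(√a) = 0.176704 rad = 10.1244°
d = R·c = 6378.14 × 0.176704 = 1127.0 km

1127.0 km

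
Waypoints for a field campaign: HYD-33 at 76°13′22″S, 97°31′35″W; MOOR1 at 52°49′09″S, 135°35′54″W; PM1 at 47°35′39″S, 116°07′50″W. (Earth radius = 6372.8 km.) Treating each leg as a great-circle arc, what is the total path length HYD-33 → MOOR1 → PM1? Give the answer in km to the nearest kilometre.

4554 km

HYD-33: φ = -76.22278°, λ = -97.52639°
MOOR1: φ = -52.81917°, λ = -135.59833°
PM1: φ = -47.59417°, λ = -116.13056°
HYD-33→MOOR1: c = 0.479754 rad, d = 3057.37 km
MOOR1→PM1: c = 0.234869 rad, d = 1496.77 km
Total = 3057.37 + 1496.77 = 4554.15 km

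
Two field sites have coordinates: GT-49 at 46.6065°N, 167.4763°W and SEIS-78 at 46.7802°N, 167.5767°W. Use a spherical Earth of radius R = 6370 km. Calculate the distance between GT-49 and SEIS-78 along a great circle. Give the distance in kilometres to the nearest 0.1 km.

20.8 km

Δφ = 0.1737°,  Δλ = -0.1004°
a = sin²(Δφ/2) + cos φ₁ cos φ₂ sin²(Δλ/2) = 0.000003
c = 2·arcsin(√a) = 0.003261 rad = 0.1869°
d = R·c = 6370 × 0.003261 = 20.8 km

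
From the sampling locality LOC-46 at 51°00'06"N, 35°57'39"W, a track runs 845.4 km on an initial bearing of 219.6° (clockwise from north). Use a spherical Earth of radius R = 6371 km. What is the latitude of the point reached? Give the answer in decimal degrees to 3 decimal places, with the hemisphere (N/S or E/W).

44.925°N

LOC-46: φ = +51.00167°, λ = -35.96083°
δ = d/R = 845.4/6371 = 0.132695 rad
φ₂ = arcsin(sin φ₁ cos δ + cos φ₁ sin δ cos θ)
   = arcsin(0.77716·0.99121 + 0.62930·0.13231·-0.77051) = 44.92490°
λ₂ = λ₁ + atan2(sin θ sin δ cos φ₁, cos δ − sin φ₁ sin φ₂) = -42.80167°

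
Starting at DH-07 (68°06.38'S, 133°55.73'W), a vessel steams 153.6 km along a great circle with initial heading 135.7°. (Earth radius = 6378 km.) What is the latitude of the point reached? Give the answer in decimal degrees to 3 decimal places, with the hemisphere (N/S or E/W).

69.073°S

DH-07: φ = -68.10633°, λ = -133.92883°
δ = d/R = 153.6/6378 = 0.024083 rad
φ₂ = arcsin(sin φ₁ cos δ + cos φ₁ sin δ cos θ)
   = arcsin(-0.92788·0.99971 + 0.37289·0.02408·-0.71569) = -69.07276°
λ₂ = λ₁ + atan2(sin θ sin δ cos φ₁, cos δ − sin φ₁ sin φ₂) = -131.23002°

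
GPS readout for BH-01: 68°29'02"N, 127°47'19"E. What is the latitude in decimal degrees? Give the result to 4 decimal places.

68° + 29′/60 + 2″/3600 = 68 + 0.48333 + 0.00056 = 68.4839°

68.4839°N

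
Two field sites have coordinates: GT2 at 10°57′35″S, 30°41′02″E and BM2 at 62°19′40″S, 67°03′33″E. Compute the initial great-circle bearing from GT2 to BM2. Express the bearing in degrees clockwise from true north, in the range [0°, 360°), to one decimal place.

161.0°

GT2: φ = -10.95972°, λ = +30.68389°
BM2: φ = -62.32778°, λ = +67.05917°
Δλ = 36.3753°
y = sin Δλ · cos φ₂ = 0.275430
x = cos φ₁ sin φ₂ − sin φ₁ cos φ₂ cos Δλ = -0.798377
θ = atan2(y, x) = 160.9662° → 160.9662° (mod 360°)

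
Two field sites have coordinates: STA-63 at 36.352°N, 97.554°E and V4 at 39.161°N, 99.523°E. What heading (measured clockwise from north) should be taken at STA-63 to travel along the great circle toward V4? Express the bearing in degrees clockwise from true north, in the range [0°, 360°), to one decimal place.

28.4°

Δλ = 1.9690°
y = sin Δλ · cos φ₂ = 0.026641
x = cos φ₁ sin φ₂ − sin φ₁ cos φ₂ cos Δλ = 0.049278
θ = atan2(y, x) = 28.3967° → 28.3967° (mod 360°)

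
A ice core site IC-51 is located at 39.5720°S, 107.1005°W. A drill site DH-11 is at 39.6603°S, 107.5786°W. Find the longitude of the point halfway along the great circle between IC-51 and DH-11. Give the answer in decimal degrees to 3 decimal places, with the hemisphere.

107.339°W

Bx = cos φ₂ cos Δλ = 0.769815,  By = cos φ₂ sin Δλ = -0.006424
φₘ = atan2(sin φ₁ + sin φ₂, √((cos φ₁ + Bx)² + By²)) = -39.61639°
λₘ = λ₁ + atan2(By, cos φ₁ + Bx) = -107.33940°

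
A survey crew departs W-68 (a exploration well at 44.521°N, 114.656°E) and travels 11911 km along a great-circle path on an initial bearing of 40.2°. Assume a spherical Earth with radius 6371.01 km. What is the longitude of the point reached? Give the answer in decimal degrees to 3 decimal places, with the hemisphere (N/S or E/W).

δ = d/R = 11911/6371.01 = 1.869562 rad
φ₂ = arcsin(sin φ₁ cos δ + cos φ₁ sin δ cos θ)
   = arcsin(0.70117·-0.29434 + 0.71299·0.95570·0.76380) = 18.30490°
λ₂ = λ₁ + atan2(sin θ sin δ cos φ₁, cos δ − sin φ₁ sin φ₂) = -105.86615°

105.866°W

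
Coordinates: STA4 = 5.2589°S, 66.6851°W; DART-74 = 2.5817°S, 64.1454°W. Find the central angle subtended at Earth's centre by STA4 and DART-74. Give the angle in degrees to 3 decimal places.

3.686°

Δφ = 2.6772°,  Δλ = 2.5397°
a = sin²(Δφ/2) + cos φ₁ cos φ₂ sin²(Δλ/2) = 0.001034
c = 2·arcsin(√a) = 0.064332 rad = 3.6859°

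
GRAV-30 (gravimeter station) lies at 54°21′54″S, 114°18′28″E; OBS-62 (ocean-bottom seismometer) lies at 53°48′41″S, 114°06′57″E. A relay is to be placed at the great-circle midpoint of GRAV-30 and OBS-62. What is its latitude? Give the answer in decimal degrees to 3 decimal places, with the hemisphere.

54.088°S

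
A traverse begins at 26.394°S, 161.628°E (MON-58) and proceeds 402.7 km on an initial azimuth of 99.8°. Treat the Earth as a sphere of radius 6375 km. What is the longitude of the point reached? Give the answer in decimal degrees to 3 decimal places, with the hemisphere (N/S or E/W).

δ = d/R = 402.7/6375 = 0.063169 rad
φ₂ = arcsin(sin φ₁ cos δ + cos φ₁ sin δ cos θ)
   = arcsin(-0.44454·0.99801 + 0.89576·0.06313·-0.17021) = -26.95429°
λ₂ = λ₁ + atan2(sin θ sin δ cos φ₁, cos δ − sin φ₁ sin φ₂) = 165.62972°

165.630°E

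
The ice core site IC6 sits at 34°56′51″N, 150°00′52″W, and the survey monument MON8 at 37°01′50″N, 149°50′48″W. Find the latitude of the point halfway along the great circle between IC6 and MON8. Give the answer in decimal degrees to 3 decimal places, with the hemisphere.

IC6: φ = +34.94750°, λ = -150.01444°
MON8: φ = +37.03056°, λ = -149.84667°
Bx = cos φ₂ cos Δλ = 0.798311,  By = cos φ₂ sin Δλ = 0.002338
φₘ = atan2(sin φ₁ + sin φ₂, √((cos φ₁ + Bx)² + By²)) = 35.98906°
λₘ = λ₁ + atan2(By, cos φ₁ + Bx) = -149.93166°

35.989°N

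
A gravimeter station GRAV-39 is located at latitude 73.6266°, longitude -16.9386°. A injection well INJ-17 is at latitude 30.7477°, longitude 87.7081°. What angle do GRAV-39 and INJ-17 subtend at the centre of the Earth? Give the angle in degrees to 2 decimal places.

64.58°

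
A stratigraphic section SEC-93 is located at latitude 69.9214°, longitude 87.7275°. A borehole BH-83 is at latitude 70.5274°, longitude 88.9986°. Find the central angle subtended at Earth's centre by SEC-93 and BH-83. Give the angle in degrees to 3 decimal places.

0.743°

Δφ = 0.6060°,  Δλ = 1.2711°
a = sin²(Δφ/2) + cos φ₁ cos φ₂ sin²(Δλ/2) = 0.000042
c = 2·arcsin(√a) = 0.012969 rad = 0.7431°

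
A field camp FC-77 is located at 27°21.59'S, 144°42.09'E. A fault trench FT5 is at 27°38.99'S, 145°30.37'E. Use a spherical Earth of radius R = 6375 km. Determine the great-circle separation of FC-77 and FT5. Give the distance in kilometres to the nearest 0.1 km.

85.7 km

FC-77: φ = -27.35983°, λ = +144.70150°
FT5: φ = -27.64983°, λ = +145.50617°
Δφ = -0.2900°,  Δλ = 0.8047°
a = sin²(Δφ/2) + cos φ₁ cos φ₂ sin²(Δλ/2) = 0.000045
c = 2·arcsin(√a) = 0.013446 rad = 0.7704°
d = R·c = 6375 × 0.013446 = 85.7 km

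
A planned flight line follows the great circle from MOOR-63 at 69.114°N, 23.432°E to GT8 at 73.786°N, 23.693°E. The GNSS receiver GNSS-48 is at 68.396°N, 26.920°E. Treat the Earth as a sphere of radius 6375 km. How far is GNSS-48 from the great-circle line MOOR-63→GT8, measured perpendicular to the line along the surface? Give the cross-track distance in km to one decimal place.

144.0 km

δ₁₃ = central angle MOOR-63→GNSS-48 = 0.025365 rad  (haversine)
θ₁₃ = bearing MOOR-63→GNSS-48 = 117.967°,  θ₁₂ = bearing MOOR-63→GT8 = 0.895°
dₓₜ = R·arcsin(sin δ₁₃ · sin(θ₁₃ − θ₁₂)) = 6375·arcsin(0.02536·sin(117.072°)) = 143.982 km
|dₓₜ| = 143.982 km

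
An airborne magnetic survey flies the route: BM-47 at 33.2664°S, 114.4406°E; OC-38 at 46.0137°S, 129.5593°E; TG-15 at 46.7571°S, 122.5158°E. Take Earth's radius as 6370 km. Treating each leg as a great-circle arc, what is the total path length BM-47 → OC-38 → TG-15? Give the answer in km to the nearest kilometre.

2459 km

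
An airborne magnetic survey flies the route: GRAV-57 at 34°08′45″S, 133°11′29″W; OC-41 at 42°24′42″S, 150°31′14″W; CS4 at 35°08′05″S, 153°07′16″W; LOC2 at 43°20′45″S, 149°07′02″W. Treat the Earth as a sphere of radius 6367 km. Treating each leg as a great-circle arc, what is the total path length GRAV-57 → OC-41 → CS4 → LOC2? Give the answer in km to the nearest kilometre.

3578 km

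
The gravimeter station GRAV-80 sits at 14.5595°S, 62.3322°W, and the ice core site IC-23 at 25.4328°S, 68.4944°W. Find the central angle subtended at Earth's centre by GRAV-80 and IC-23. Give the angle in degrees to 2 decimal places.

12.31°

Δφ = -10.8733°,  Δλ = -6.1622°
a = sin²(Δφ/2) + cos φ₁ cos φ₂ sin²(Δλ/2) = 0.011502
c = 2·arcsin(√a) = 0.214907 rad = 12.3133°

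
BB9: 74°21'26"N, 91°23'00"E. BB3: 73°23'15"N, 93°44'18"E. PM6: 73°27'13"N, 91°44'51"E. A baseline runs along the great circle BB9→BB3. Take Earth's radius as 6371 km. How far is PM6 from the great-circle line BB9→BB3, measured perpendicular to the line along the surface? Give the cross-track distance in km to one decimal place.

BB9: φ = +74.35722°, λ = +91.38333°
BB3: φ = +73.38750°, λ = +93.73833°
PM6: φ = +73.45361°, λ = +91.74750°
δ₁₃ = central angle BB9→PM6 = 0.015869 rad  (haversine)
θ₁₃ = bearing BB9→PM6 = 173.450°,  θ₁₂ = bearing BB9→BB3 = 144.861°
dₓₜ = R·arcsin(sin δ₁₃ · sin(θ₁₃ − θ₁₂)) = 6371·arcsin(0.01587·sin(28.589°)) = 48.377 km
|dₓₜ| = 48.377 km

48.4 km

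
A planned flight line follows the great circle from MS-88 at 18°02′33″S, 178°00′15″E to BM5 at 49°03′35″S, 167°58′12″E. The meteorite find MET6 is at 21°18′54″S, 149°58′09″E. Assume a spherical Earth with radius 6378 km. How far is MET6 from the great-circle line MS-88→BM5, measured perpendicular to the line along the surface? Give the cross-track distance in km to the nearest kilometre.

MS-88: φ = -18.04250°, λ = +178.00417°
BM5: φ = -49.05972°, λ = +167.97000°
MET6: φ = -21.31500°, λ = +149.96917°
δ₁₃ = central angle MS-88→MET6 = 0.463638 rad  (haversine)
θ₁₃ = bearing MS-88→MET6 = 258.267°,  θ₁₂ = bearing MS-88→BM5 = 192.420°
dₓₜ = R·arcsin(sin δ₁₃ · sin(θ₁₃ − θ₁₂)) = 6378·arcsin(0.44720·sin(65.846°)) = 2680.799 km
|dₓₜ| = 2680.799 km

2681 km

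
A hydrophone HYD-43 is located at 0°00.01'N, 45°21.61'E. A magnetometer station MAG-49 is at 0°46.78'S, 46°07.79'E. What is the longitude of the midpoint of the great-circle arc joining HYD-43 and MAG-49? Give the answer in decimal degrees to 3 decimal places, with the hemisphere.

45.745°E

HYD-43: φ = +0.00017°, λ = +45.36017°
MAG-49: φ = -0.77967°, λ = +46.12983°
Bx = cos φ₂ cos Δλ = 0.999817,  By = cos φ₂ sin Δλ = 0.013432
φₘ = atan2(sin φ₁ + sin φ₂, √((cos φ₁ + Bx)² + By²)) = -0.38976°
λₘ = λ₁ + atan2(By, cos φ₁ + Bx) = 45.74498°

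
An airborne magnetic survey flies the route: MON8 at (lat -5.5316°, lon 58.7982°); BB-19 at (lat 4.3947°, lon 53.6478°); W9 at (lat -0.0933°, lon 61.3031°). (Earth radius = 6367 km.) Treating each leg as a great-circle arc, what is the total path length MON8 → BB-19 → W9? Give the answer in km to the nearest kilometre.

MON8→BB-19: c = 0.195125 rad, d = 1242.36 km
BB-19→W9: c = 0.154768 rad, d = 985.41 km
Total = 1242.36 + 985.41 = 2227.77 km

2228 km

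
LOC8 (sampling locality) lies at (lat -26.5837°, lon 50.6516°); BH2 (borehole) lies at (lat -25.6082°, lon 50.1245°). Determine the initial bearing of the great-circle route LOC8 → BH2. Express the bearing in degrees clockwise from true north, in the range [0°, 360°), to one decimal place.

334.0°

Δλ = -0.5271°
y = sin Δλ · cos φ₂ = -0.008296
x = cos φ₁ sin φ₂ − sin φ₁ cos φ₂ cos Δλ = 0.017008
θ = atan2(y, x) = -26.0016° → 333.9984° (mod 360°)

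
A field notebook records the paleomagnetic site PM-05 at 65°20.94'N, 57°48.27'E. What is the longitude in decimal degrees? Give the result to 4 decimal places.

57.8045°E

57° + 48.27′/60 = 57 + 0.80450 = 57.8045°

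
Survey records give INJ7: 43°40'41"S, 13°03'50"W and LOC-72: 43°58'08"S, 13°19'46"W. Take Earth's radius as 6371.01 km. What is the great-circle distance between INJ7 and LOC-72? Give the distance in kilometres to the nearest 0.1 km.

38.7 km

INJ7: φ = -43.67806°, λ = -13.06389°
LOC-72: φ = -43.96889°, λ = -13.32944°
Δφ = -0.2908°,  Δλ = -0.2656°
a = sin²(Δφ/2) + cos φ₁ cos φ₂ sin²(Δλ/2) = 0.000009
c = 2·arcsin(√a) = 0.006078 rad = 0.3483°
d = R·c = 6371.01 × 0.006078 = 38.7 km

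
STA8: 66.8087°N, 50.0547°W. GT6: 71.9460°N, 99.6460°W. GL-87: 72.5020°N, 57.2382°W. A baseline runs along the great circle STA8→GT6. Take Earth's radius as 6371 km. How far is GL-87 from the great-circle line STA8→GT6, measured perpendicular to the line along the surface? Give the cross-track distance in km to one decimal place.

δ₁₃ = central angle STA8→GL-87 = 0.108332 rad  (haversine)
θ₁₃ = bearing STA8→GL-87 = 339.651°,  θ₁₂ = bearing STA8→GT6 = 308.803°
dₓₜ = R·arcsin(sin δ₁₃ · sin(θ₁₃ − θ₁₂)) = 6371·arcsin(0.10812·sin(30.848°)) = 353.391 km
|dₓₜ| = 353.391 km

353.4 km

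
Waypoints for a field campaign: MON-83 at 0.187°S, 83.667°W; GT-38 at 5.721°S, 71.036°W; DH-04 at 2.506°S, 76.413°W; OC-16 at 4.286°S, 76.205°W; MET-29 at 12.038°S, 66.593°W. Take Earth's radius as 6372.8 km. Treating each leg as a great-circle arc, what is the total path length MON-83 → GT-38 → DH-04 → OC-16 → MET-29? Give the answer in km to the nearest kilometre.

3791 km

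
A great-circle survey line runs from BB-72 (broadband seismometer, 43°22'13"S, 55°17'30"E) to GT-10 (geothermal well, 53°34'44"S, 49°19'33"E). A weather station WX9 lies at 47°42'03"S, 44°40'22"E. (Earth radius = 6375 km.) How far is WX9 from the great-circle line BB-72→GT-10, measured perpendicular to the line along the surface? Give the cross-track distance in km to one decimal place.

575.5 km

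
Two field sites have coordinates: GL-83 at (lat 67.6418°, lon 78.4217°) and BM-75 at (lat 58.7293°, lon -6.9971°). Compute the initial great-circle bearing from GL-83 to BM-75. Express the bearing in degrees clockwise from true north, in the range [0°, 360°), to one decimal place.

Δλ = -85.4188°
y = sin Δλ · cos φ₂ = -0.517424
x = cos φ₁ sin φ₂ − sin φ₁ cos φ₂ cos Δλ = 0.286790
θ = atan2(y, x) = -61.0019° → 298.9981° (mod 360°)

299.0°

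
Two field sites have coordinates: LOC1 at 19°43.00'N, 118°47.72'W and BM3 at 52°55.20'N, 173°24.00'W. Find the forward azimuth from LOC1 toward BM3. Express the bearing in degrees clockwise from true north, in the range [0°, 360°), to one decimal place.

LOC1: φ = +19.71667°, λ = -118.79533°
BM3: φ = +52.92000°, λ = -173.40000°
Δλ = -54.6047°
y = sin Δλ · cos φ₂ = -0.491493
x = cos φ₁ sin φ₂ − sin φ₁ cos φ₂ cos Δλ = 0.633204
θ = atan2(y, x) = -37.8186° → 322.1814° (mod 360°)

322.2°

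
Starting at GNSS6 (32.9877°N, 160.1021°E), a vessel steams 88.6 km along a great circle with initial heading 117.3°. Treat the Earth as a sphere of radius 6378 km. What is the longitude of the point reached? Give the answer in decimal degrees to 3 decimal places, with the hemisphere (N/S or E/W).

160.942°E

δ = d/R = 88.6/6378 = 0.013892 rad
φ₂ = arcsin(sin φ₁ cos δ + cos φ₁ sin δ cos θ)
   = arcsin(0.54446·0.99990 + 0.83879·0.01389·-0.45865) = 32.61984°
λ₂ = λ₁ + atan2(sin θ sin δ cos φ₁, cos δ − sin φ₁ sin φ₂) = 160.94183°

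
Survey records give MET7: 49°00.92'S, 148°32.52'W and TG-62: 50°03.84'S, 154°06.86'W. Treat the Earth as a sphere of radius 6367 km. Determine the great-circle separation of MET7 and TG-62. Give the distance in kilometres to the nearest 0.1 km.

MET7: φ = -49.01533°, λ = -148.54200°
TG-62: φ = -50.06400°, λ = -154.11433°
Δφ = -1.0487°,  Δλ = -5.5723°
a = sin²(Δφ/2) + cos φ₁ cos φ₂ sin²(Δλ/2) = 0.001079
c = 2·arcsin(√a) = 0.065693 rad = 3.7640°
d = R·c = 6367 × 0.065693 = 418.3 km

418.3 km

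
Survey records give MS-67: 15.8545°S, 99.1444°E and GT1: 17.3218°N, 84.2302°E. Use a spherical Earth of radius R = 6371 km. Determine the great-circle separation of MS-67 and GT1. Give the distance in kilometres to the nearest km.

4035 km

Δφ = 33.1763°,  Δλ = -14.9142°
a = sin²(Δφ/2) + cos φ₁ cos φ₂ sin²(Δλ/2) = 0.096973
c = 2·arcsin(√a) = 0.633342 rad = 36.2878°
d = R·c = 6371 × 0.633342 = 4035.0 km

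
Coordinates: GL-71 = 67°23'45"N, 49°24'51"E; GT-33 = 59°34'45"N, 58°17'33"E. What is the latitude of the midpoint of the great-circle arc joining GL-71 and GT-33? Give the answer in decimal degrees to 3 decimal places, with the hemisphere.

GL-71: φ = +67.39583°, λ = +49.41417°
GT-33: φ = +59.57917°, λ = +58.29250°
Bx = cos φ₂ cos Δλ = 0.500280,  By = cos φ₂ sin Δλ = 0.078148
φₘ = atan2(sin φ₁ + sin φ₂, √((cos φ₁ + Bx)² + By²)) = 63.55491°
λₘ = λ₁ + atan2(By, cos φ₁ + Bx) = 54.46248°

63.555°N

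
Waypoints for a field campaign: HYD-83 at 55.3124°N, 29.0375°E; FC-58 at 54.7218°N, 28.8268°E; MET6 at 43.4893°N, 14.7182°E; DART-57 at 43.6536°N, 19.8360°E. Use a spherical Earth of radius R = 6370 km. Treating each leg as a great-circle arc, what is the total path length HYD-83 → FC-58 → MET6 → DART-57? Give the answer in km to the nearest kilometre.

2090 km

HYD-83→FC-58: c = 0.010521 rad, d = 67.02 km
FC-58→MET6: c = 0.252842 rad, d = 1610.60 km
MET6→DART-57: c = 0.064769 rad, d = 412.58 km
Total = 67.02 + 1610.60 + 412.58 = 2090.20 km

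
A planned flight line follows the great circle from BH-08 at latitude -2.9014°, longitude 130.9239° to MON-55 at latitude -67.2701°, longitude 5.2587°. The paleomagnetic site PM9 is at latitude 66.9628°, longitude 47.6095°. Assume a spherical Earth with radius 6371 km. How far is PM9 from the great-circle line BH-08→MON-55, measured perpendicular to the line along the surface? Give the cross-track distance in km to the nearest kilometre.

4612 km

δ₁₃ = central angle BH-08→PM9 = 1.571876 rad  (haversine)
θ₁₃ = bearing BH-08→PM9 = 337.128°,  θ₁₂ = bearing BH-08→MON-55 = 198.604°
dₓₜ = R·arcsin(sin δ₁₃ · sin(θ₁₃ − θ₁₂)) = 6371·arcsin(1.00000·sin(138.524°)) = 4611.895 km
|dₓₜ| = 4611.895 km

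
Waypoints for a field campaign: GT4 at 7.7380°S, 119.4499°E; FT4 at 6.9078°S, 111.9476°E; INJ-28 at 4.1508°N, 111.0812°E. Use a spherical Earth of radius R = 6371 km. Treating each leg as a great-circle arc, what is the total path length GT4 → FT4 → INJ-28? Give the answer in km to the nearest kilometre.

GT4→FT4: c = 0.130675 rad, d = 832.53 km
FT4→INJ-28: c = 0.193598 rad, d = 1233.41 km
Total = 832.53 + 1233.41 = 2065.94 km

2066 km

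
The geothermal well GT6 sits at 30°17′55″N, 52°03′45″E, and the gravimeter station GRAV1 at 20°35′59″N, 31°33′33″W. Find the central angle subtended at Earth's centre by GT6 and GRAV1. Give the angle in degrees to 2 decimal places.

74.50°

GT6: φ = +30.29861°, λ = +52.06250°
GRAV1: φ = +20.59972°, λ = -31.55917°
Δφ = -9.6989°,  Δλ = -83.6217°
a = sin²(Δφ/2) + cos φ₁ cos φ₂ sin²(Δλ/2) = 0.366355
c = 2·arcsin(√a) = 1.300217 rad = 74.4969°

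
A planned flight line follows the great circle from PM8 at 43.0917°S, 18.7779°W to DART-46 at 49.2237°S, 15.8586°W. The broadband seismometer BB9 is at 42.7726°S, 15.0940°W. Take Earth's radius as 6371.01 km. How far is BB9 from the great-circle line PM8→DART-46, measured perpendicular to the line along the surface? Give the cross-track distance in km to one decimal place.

δ₁₃ = central angle PM8→BB9 = 0.047399 rad  (haversine)
θ₁₃ = bearing PM8→BB9 = 84.510°,  θ₁₂ = bearing PM8→DART-46 = 162.792°
dₓₜ = R·arcsin(sin δ₁₃ · sin(θ₁₃ − θ₁₂)) = 6371.01·arcsin(0.04738·sin(-78.282°)) = -295.684 km
|dₓₜ| = 295.684 km

295.7 km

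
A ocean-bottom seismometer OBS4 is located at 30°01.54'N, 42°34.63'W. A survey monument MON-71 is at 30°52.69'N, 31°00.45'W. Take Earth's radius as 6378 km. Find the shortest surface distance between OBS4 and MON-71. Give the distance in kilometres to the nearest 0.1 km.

1113.8 km

OBS4: φ = +30.02567°, λ = -42.57717°
MON-71: φ = +30.87817°, λ = -31.00750°
Δφ = 0.8525°,  Δλ = 11.5697°
a = sin²(Δφ/2) + cos φ₁ cos φ₂ sin²(Δλ/2) = 0.007604
c = 2·arcsin(√a) = 0.174629 rad = 10.0055°
d = R·c = 6378 × 0.174629 = 1113.8 km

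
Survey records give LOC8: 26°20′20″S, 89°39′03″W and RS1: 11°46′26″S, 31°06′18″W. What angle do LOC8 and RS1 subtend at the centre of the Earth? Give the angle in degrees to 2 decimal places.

56.75°

LOC8: φ = -26.33889°, λ = -89.65083°
RS1: φ = -11.77389°, λ = -31.10500°
Δφ = 14.5650°,  Δλ = 58.5458°
a = sin²(Δφ/2) + cos φ₁ cos φ₂ sin²(Δλ/2) = 0.225831
c = 2·arcsin(√a) = 0.990421 rad = 56.7469°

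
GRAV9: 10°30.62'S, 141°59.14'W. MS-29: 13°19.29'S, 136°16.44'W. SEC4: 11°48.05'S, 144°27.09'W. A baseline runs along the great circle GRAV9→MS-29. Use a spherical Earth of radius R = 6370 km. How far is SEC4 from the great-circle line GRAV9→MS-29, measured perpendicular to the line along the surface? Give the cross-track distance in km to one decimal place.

GRAV9: φ = -10.51033°, λ = -141.98567°
MS-29: φ = -13.32150°, λ = -136.27400°
SEC4: φ = -11.80083°, λ = -144.45150°
δ₁₃ = central angle GRAV9→SEC4 = 0.047855 rad  (haversine)
θ₁₃ = bearing GRAV9→SEC4 = 241.689°,  θ₁₂ = bearing GRAV9→MS-29 = 117.272°
dₓₜ = R·arcsin(sin δ₁₃ · sin(θ₁₃ − θ₁₂)) = 6370·arcsin(0.04784·sin(124.417°)) = 251.442 km
|dₓₜ| = 251.442 km

251.4 km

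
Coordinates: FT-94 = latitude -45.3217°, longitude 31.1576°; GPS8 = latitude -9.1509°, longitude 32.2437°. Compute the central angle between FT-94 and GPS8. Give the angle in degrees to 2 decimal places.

Δφ = 36.1708°,  Δλ = 1.0861°
a = sin²(Δφ/2) + cos φ₁ cos φ₂ sin²(Δλ/2) = 0.096432
c = 2·arcsin(√a) = 0.631511 rad = 36.1829°

36.18°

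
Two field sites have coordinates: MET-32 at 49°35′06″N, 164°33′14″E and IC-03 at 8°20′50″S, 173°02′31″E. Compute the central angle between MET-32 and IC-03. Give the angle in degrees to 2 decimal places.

MET-32: φ = +49.58500°, λ = +164.55389°
IC-03: φ = -8.34722°, λ = +173.04194°
Δφ = -57.9322°,  Δλ = 8.4881°
a = sin²(Δφ/2) + cos φ₁ cos φ₂ sin²(Δλ/2) = 0.238052
c = 2·arcsin(√a) = 1.019378 rad = 58.4060°

58.41°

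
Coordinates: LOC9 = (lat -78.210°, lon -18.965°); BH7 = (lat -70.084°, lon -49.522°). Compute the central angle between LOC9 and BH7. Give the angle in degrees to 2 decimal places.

11.39°

Δφ = 8.1260°,  Δλ = -30.5570°
a = sin²(Δφ/2) + cos φ₁ cos φ₂ sin²(Δλ/2) = 0.009853
c = 2·arcsin(√a) = 0.198854 rad = 11.3935°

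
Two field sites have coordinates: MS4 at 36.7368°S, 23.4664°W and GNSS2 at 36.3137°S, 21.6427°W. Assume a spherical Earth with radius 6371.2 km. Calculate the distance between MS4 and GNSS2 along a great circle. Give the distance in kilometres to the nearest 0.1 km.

169.6 km

Δφ = 0.4231°,  Δλ = 1.8237°
a = sin²(Δφ/2) + cos φ₁ cos φ₂ sin²(Δλ/2) = 0.000177
c = 2·arcsin(√a) = 0.026622 rad = 1.5253°
d = R·c = 6371.2 × 0.026622 = 169.6 km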